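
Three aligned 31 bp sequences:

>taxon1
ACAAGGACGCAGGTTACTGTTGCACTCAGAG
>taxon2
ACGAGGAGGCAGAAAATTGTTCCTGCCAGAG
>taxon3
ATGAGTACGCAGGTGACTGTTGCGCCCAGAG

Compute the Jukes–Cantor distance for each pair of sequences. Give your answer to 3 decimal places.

d(taxon1,taxon2) = 0.422, d(taxon1,taxon3) = 0.224, d(taxon2,taxon3) = 0.422

taxon1–taxon2: 10/31 sites differ → p ≈ 0.322581, d = −0.75 ln(1 − 0.430108) = 0.421731 ≈ 0.422.
taxon1–taxon3: 6/31 sites differ → p ≈ 0.193548, d = −0.75 ln(1 − 0.258064) = 0.223869 ≈ 0.224.
taxon2–taxon3: 10/31 sites differ → p ≈ 0.322581, d = −0.75 ln(1 − 0.430108) = 0.421731 ≈ 0.422.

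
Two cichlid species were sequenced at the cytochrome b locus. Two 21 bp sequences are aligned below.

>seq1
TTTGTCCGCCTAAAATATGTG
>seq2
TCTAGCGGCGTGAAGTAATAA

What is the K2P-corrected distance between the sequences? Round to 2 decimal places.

0.93

Of 21 sites, 5 differences are transitions and 6 are transversions, so P = 5/21 ≈ 0.238095 and Q = 6/21 ≈ 0.285714.
Under the Kimura two-parameter model, d = −½ ln(1 − 2P − Q) − ¼ ln(1 − 2Q).
1 − 2P − Q = 0.238096, giving −½ ln(0.238096) = 0.717541.
1 − 2Q = 0.428572, giving −¼ ln(0.428572) = 0.211824.
d = 0.717541 + 0.211824 = 0.929365.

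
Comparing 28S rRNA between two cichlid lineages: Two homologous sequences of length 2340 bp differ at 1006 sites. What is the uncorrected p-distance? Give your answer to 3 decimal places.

0.430

p = 1006/2340 = 0.429914… ≈ 0.430 (to 3 d.p.).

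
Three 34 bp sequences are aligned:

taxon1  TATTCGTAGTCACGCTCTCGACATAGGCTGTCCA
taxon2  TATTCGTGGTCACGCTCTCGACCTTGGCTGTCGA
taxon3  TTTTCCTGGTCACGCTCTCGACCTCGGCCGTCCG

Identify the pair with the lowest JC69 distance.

taxon1–taxon2: 4/34 differ, p = 0.118, d = 0.128.
taxon1–taxon3: 7/34 differ, p = 0.206, d = 0.241.
taxon2–taxon3: 6/34 differ, p = 0.176, d = 0.201.
The smallest distance is between taxon1 and taxon2.

taxon1 and taxon2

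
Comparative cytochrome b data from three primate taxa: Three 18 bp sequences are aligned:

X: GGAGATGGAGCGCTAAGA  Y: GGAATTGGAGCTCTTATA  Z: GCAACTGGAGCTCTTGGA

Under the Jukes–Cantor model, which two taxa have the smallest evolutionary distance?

Y and Z

X–Y: 5/18 differ, p = 0.278, d = 0.347.
X–Z: 6/18 differ, p = 0.333, d = 0.441.
Y–Z: 4/18 differ, p = 0.222, d = 0.264.
The smallest distance is between Y and Z.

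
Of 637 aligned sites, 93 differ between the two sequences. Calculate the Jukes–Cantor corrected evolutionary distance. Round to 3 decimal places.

p = 93/637 ≈ 0.145997.
d = −(3/4) ln(1 − 4p/3) = −0.75 ln(1 − 0.194663) = −0.75 ln(0.805337)
  = −0.75 × (-0.216494) = 0.162371 substitutions/site.

0.162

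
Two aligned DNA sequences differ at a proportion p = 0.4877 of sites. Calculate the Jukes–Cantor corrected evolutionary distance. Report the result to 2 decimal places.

0.79

d = −(3/4) ln(1 − 4p/3) = −0.75 ln(1 − 0.650267) = −0.75 ln(0.349733)
  = −0.75 × (-1.050585) = 0.787939 substitutions/site.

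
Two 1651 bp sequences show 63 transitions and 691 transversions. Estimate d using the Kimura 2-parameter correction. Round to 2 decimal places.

0.80

P = 63/1651 ≈ 0.038159 and Q = 691/1651 ≈ 0.418534.
Under the Kimura two-parameter model, d = −½ ln(1 − 2P − Q) − ¼ ln(1 − 2Q).
1 − 2P − Q = 0.505148, giving −½ ln(0.505148) = 0.341452.
1 − 2Q = 0.162932, giving −¼ ln(0.162932) = 0.453606.
d = 0.341452 + 0.453606 = 0.795058.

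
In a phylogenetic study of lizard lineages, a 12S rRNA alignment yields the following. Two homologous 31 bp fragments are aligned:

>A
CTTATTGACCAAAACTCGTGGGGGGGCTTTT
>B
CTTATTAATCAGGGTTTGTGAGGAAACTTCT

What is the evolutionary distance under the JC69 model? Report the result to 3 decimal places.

0.544

The sequences differ at 12 of 31 sites, so p = 12/31 ≈ 0.387097.
d = −(3/4) ln(1 − 4p/3) = −0.75 ln(1 − 0.516129) = −0.75 ln(0.483871)
  = −0.75 × (-0.725937) = 0.544453 substitutions/site.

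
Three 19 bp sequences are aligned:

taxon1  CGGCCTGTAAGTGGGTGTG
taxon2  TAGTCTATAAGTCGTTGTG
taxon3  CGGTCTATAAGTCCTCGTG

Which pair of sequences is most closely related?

taxon1–taxon2: 6/19 differ, p = 0.316, d = 0.410.
taxon1–taxon3: 6/19 differ, p = 0.316, d = 0.410.
taxon2–taxon3: 4/19 differ, p = 0.211, d = 0.247.
The smallest distance is between taxon2 and taxon3.

taxon2 and taxon3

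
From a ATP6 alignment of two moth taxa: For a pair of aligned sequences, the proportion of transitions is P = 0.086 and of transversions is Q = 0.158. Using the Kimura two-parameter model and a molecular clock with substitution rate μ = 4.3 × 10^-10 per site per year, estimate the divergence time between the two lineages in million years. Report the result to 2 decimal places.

343.24

Under the Kimura two-parameter model, d = −½ ln(1 − 2P − Q) − ¼ ln(1 − 2Q).
1 − 2P − Q = 0.67, giving −½ ln(0.67) = 0.200239.
1 − 2Q = 0.684, giving −¼ ln(0.684) = 0.094949.
d = 0.200239 + 0.094949 = 0.295188.
Under a molecular clock d = 2μt, so t = d/(2μ) = 0.295188 / (2 × 4.3 × 10^-10) = 343.24 million years.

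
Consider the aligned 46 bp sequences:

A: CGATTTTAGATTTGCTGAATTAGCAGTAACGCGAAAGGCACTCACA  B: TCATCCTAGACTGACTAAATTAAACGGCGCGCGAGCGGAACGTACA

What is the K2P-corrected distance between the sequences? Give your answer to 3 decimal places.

Of 46 sites, 10 differences are transitions and 9 are transversions, so P = 10/46 ≈ 0.217391 and Q = 9/46 ≈ 0.195652.
Under the Kimura two-parameter model, d = −½ ln(1 − 2P − Q) − ¼ ln(1 − 2Q).
1 − 2P − Q = 0.369566, giving −½ ln(0.369566) = 0.497713.
1 − 2Q = 0.608696, giving −¼ ln(0.608696) = 0.124109.
d = 0.497713 + 0.124109 = 0.621822.

0.622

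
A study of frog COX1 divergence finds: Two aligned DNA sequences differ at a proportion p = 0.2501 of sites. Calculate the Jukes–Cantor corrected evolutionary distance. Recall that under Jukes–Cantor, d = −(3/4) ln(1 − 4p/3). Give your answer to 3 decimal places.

0.304

d = −(3/4) ln(1 − 4p/3) = −0.75 ln(1 − 0.333467) = −0.75 ln(0.666533)
  = −0.75 × (-0.405666) = 0.304250 substitutions/site.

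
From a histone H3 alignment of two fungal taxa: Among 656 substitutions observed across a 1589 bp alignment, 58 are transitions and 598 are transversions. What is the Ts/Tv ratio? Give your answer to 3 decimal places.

R = 58/598 = 0.096989… ≈ 0.097 (to 3 d.p.).

0.097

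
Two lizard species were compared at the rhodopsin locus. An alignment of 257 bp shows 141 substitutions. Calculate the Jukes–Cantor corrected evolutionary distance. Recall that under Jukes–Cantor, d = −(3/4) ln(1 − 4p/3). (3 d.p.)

0.986

p = 141/257 ≈ 0.548638.
d = −(3/4) ln(1 − 4p/3) = −0.75 ln(1 − 0.731517) = −0.75 ln(0.268483)
  = −0.75 × (-1.314968) = 0.986226 substitutions/site.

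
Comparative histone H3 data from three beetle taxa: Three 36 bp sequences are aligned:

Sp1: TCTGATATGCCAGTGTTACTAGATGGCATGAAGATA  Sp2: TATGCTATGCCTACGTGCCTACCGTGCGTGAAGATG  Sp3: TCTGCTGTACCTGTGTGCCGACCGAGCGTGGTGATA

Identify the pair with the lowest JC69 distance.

Sp1–Sp2: 13/36 differ, p = 0.361, d = 0.493.
Sp1–Sp3: 14/36 differ, p = 0.389, d = 0.548.
Sp2–Sp3: 10/36 differ, p = 0.278, d = 0.347.
The smallest distance is between Sp2 and Sp3.

Sp2 and Sp3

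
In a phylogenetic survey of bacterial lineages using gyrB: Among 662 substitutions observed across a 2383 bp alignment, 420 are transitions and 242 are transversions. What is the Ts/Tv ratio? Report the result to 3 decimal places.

1.736

R = 420/242 = 1.735537… ≈ 1.736 (to 3 d.p.).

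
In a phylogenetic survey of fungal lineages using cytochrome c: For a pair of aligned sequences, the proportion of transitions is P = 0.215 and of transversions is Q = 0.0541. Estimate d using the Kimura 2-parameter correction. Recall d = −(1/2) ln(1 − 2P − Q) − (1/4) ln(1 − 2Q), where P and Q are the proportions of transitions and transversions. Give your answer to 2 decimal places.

Under the Kimura two-parameter model, d = −½ ln(1 − 2P − Q) − ¼ ln(1 − 2Q).
1 − 2P − Q = 0.5159, giving −½ ln(0.5159) = 0.330921.
1 − 2Q = 0.8918, giving −¼ ln(0.8918) = 0.028628.
d = 0.330921 + 0.028628 = 0.359549.

0.36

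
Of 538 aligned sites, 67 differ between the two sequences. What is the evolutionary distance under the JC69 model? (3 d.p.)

p = 67/538 ≈ 0.124535.
d = −(3/4) ln(1 − 4p/3) = −0.75 ln(1 − 0.166047) = −0.75 ln(0.833953)
  = −0.75 × (-0.181578) = 0.136184 substitutions/site.

0.136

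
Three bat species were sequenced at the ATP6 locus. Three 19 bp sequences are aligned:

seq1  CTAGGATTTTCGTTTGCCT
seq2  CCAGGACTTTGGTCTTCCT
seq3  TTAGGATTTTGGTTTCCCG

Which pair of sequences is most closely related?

seq1–seq2: 5/19 differ, p = 0.263, d = 0.324.
seq1–seq3: 4/19 differ, p = 0.211, d = 0.247.
seq2–seq3: 6/19 differ, p = 0.316, d = 0.410.
The smallest distance is between seq1 and seq3.

seq1 and seq3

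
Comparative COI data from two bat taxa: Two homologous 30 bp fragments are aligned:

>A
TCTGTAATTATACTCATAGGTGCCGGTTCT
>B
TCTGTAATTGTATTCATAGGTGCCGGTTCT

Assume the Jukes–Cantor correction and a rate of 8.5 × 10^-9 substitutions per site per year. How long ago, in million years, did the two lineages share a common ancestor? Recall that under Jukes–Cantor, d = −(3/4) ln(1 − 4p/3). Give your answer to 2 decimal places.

4.11

The sequences differ at 2 of 30 sites (10, 13), so p = 2/30 ≈ 0.066667.
d = −(3/4) ln(1 − 4p/3) = −0.75 ln(1 − 0.088889) = −0.75 ln(0.911111)
  = −0.75 × (-0.093091) = 0.069818 substitutions/site.
Under a molecular clock d = 2μt, so t = d/(2μ) = 0.069818 / (2 × 8.5 × 10^-9) = 4.11 million years.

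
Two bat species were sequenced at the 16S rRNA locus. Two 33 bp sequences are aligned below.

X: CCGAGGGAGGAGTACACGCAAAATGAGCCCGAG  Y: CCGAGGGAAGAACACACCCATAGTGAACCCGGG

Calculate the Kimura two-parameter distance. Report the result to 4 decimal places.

0.3083

Of 33 sites, 6 differences are transitions and 2 are transversions, so P = 6/33 ≈ 0.181818 and Q = 2/33 ≈ 0.060606.
Under the Kimura two-parameter model, d = −½ ln(1 − 2P − Q) − ¼ ln(1 − 2Q).
1 − 2P − Q = 0.575758, giving −½ ln(0.575758) = 0.276034.
1 − 2Q = 0.878788, giving −¼ ln(0.878788) = 0.032303.
d = 0.276034 + 0.032303 = 0.308337.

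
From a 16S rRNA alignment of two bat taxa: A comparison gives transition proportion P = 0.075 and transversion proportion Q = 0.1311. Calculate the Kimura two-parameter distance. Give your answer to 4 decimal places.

0.2410

Under the Kimura two-parameter model, d = −½ ln(1 − 2P − Q) − ¼ ln(1 − 2Q).
1 − 2P − Q = 0.7189, giving −½ ln(0.7189) = 0.165017.
1 − 2Q = 0.7378, giving −¼ ln(0.7378) = 0.076021.
d = 0.165017 + 0.076021 = 0.241038.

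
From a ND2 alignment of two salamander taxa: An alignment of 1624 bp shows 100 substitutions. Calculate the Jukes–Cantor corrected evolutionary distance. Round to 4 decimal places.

p = 100/1624 ≈ 0.061576.
d = −(3/4) ln(1 − 4p/3) = −0.75 ln(1 − 0.082101) = −0.75 ln(0.917899)
  = −0.75 × (-0.085668) = 0.064251 substitutions/site.

0.0643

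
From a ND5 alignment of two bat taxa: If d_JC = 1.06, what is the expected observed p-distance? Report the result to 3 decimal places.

p = (3/4)(1 − e^(−4d/3)) = 0.75 × (1 − e^(-1.413333)) = 0.75 × (1 − 0.243331) = 0.567502.

0.568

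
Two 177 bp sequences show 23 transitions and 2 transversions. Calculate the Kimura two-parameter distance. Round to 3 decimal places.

0.164

P = 23/177 ≈ 0.129944 and Q = 2/177 ≈ 0.011299.
Under the Kimura two-parameter model, d = −½ ln(1 − 2P − Q) − ¼ ln(1 − 2Q).
1 − 2P − Q = 0.728813, giving −½ ln(0.728813) = 0.158169.
1 − 2Q = 0.977402, giving −¼ ln(0.977402) = 0.005714.
d = 0.158169 + 0.005714 = 0.163883.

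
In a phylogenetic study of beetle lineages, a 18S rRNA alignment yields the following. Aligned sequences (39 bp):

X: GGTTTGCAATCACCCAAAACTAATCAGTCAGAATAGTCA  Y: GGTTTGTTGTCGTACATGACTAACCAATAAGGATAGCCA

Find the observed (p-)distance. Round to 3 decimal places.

0.333

The sequences differ at 13 of 39 positions.
p = 13/39 = 0.333333… ≈ 0.333 (to 3 d.p.).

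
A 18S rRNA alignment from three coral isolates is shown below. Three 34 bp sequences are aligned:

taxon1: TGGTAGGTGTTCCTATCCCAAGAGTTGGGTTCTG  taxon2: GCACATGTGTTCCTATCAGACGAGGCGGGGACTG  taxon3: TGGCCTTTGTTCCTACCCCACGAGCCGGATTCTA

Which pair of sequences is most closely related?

taxon1–taxon2: 12/34 differ, p = 0.353, d = 0.477.
taxon1–taxon3: 10/34 differ, p = 0.294, d = 0.373.
taxon2–taxon3: 13/34 differ, p = 0.382, d = 0.535.
The smallest distance is between taxon1 and taxon3.

taxon1 and taxon3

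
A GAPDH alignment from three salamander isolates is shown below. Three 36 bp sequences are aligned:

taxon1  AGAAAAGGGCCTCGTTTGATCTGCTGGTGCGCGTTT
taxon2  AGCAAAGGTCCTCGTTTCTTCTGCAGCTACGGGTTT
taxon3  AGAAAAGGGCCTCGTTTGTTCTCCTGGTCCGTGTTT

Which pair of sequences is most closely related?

taxon1–taxon2: 8/36 differ, p = 0.222, d = 0.264.
taxon1–taxon3: 4/36 differ, p = 0.111, d = 0.120.
taxon2–taxon3: 8/36 differ, p = 0.222, d = 0.264.
The smallest distance is between taxon1 and taxon3.

taxon1 and taxon3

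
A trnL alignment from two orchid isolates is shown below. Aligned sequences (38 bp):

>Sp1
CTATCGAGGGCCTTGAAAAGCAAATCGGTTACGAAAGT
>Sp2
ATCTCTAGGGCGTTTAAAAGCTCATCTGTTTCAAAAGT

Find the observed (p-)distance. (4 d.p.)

0.2632

The sequences differ at 10 of 38 positions (sites 1, 3, 6, 12, 15, 22, 23, 27, 31, 33).
p = 10/38 = 0.263157… ≈ 0.2632 (to 4 d.p.).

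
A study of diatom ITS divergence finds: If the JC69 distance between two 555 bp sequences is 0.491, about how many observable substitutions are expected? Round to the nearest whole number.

200

Invert JC69: p = (3/4)(1 − e^(−4d/3)) = 0.75 × (1 − e^(-0.654667)) = 0.75 × (1 − 0.519615) = 0.360289.
Expected differing sites = pL ≈ 0.360289 × 555 = 199.960395 ≈ 200.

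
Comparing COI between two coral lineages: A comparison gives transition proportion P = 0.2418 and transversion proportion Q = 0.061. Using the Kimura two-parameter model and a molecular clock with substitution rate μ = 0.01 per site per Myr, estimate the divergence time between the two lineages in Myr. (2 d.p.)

Under the Kimura two-parameter model, d = −½ ln(1 − 2P − Q) − ¼ ln(1 − 2Q).
1 − 2P − Q = 0.4554, giving −½ ln(0.4554) = 0.393290.
1 − 2Q = 0.878, giving −¼ ln(0.878) = 0.032527.
d = 0.393290 + 0.032527 = 0.425817.
Under a molecular clock d = 2μt, so t = d/(2μ) = 0.425817 / (2 × 0.01) = 21.29 Myr.

21.29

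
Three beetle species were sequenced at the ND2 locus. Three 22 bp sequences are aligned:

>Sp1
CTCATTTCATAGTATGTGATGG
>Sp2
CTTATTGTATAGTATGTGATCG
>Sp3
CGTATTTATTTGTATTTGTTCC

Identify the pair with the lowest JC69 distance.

Sp1–Sp2: 4/22 differ, p = 0.182, d = 0.208.
Sp1–Sp3: 9/22 differ, p = 0.409, d = 0.591.
Sp2–Sp3: 8/22 differ, p = 0.364, d = 0.497.
The smallest distance is between Sp1 and Sp2.

Sp1 and Sp2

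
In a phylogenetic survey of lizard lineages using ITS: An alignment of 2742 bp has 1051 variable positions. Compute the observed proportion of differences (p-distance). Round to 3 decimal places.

0.383

p = 1051/2742 = 0.383296… ≈ 0.383 (to 3 d.p.).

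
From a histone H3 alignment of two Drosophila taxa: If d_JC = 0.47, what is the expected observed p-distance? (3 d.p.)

0.349

p = (3/4)(1 − e^(−4d/3)) = 0.75 × (1 − e^(-0.626667)) = 0.75 × (1 − 0.534370) = 0.349223.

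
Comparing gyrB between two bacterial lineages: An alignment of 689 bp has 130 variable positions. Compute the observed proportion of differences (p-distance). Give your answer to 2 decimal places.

0.19

p = 130/689 = 0.188679… ≈ 0.19 (to 2 d.p.).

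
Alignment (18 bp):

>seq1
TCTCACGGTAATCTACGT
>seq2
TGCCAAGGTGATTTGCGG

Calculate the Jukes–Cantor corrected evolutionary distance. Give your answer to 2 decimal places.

0.55

The sequences differ at 7 of 18 sites (2, 3, 6, 10, 13, 15, 18), so p = 7/18 ≈ 0.388889.
d = −(3/4) ln(1 − 4p/3) = −0.75 ln(1 − 0.518519) = −0.75 ln(0.481481)
  = −0.75 × (-0.730889) = 0.548167 substitutions/site.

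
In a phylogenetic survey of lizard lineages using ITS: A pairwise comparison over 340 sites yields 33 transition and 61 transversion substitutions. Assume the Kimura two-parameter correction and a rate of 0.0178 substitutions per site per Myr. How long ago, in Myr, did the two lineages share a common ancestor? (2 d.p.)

9.69

P = 33/340 ≈ 0.097059 and Q = 61/340 ≈ 0.179412.
Under the Kimura two-parameter model, d = −½ ln(1 − 2P − Q) − ¼ ln(1 − 2Q).
1 − 2P − Q = 0.62647, giving −½ ln(0.62647) = 0.233827.
1 − 2Q = 0.641176, giving −¼ ln(0.641176) = 0.111113.
d = 0.233827 + 0.111113 = 0.344940.
Under a molecular clock d = 2μt, so t = d/(2μ) = 0.344940 / (2 × 0.0178) = 9.69 Myr.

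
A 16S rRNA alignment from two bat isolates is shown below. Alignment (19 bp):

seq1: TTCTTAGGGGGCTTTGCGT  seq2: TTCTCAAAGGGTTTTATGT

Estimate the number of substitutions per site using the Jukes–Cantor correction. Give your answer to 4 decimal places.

0.4099

The sequences differ at 6 of 19 sites (5, 7, 8, 12, 16, 17), so p = 6/19 ≈ 0.315789.
d = −(3/4) ln(1 − 4p/3) = −0.75 ln(1 − 0.421052) = −0.75 ln(0.578948)
  = −0.75 × (-0.546543) = 0.409907 substitutions/site.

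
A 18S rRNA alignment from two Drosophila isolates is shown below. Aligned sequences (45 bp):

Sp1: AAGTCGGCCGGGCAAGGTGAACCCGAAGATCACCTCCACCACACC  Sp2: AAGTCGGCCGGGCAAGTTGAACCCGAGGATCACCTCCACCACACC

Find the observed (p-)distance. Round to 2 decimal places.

0.04

The sequences differ at 2 of 45 positions (sites 17, 27).
p = 2/45 = 0.044444… ≈ 0.04 (to 2 d.p.).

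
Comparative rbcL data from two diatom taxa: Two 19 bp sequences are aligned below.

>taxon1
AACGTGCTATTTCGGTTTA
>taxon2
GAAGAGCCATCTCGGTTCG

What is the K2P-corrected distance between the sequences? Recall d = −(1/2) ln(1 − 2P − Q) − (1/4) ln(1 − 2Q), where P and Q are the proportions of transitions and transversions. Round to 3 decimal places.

Of 19 sites, 5 differences are transitions and 2 are transversions, so P = 5/19 ≈ 0.263158 and Q = 2/19 ≈ 0.105263.
Under the Kimura two-parameter model, d = −½ ln(1 − 2P − Q) − ¼ ln(1 − 2Q).
1 − 2P − Q = 0.368421, giving −½ ln(0.368421) = 0.499264.
1 − 2Q = 0.789474, giving −¼ ln(0.789474) = 0.059097.
d = 0.499264 + 0.059097 = 0.558361.

0.558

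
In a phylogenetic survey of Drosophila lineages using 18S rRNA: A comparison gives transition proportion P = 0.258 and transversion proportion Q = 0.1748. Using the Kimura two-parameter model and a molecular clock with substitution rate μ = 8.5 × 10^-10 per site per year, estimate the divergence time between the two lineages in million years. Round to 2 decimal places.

Under the Kimura two-parameter model, d = −½ ln(1 − 2P − Q) − ¼ ln(1 − 2Q).
1 − 2P − Q = 0.3092, giving −½ ln(0.3092) = 0.586883.
1 − 2Q = 0.6504, giving −¼ ln(0.6504) = 0.107542.
d = 0.586883 + 0.107542 = 0.694425.
Under a molecular clock d = 2μt, so t = d/(2μ) = 0.694425 / (2 × 8.5 × 10^-10) = 408.49 million years.

408.49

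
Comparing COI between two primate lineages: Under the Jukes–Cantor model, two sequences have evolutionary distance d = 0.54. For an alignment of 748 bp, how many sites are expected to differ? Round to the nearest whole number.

288

Invert JC69: p = (3/4)(1 − e^(−4d/3)) = 0.75 × (1 − e^(-0.72)) = 0.75 × (1 − 0.486752) = 0.384936.
Expected differing sites = pL ≈ 0.384936 × 748 = 287.932128 ≈ 288.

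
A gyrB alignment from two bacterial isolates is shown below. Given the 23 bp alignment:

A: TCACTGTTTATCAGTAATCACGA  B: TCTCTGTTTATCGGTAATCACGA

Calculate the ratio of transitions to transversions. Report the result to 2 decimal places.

1.00

Transitions are A↔G and C↔T; transversions are all other mismatches.
Transitions: 1. Transversions: 1.
R = 1/1 = 1.00.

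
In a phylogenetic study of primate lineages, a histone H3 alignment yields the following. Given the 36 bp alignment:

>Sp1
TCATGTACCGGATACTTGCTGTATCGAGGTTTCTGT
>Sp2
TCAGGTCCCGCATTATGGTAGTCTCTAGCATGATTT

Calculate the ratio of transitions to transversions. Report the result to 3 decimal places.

0.071

Transitions are A↔G and C↔T; transversions are all other mismatches.
Transitions: 1. Transversions: 14.
R = 1/14 = 0.071428… ≈ 0.071 (to 3 d.p.).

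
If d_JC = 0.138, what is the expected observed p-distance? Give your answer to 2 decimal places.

p = (3/4)(1 − e^(−4d/3)) = 0.75 × (1 − e^(-0.184)) = 0.75 × (1 − 0.831936) = 0.126048.

0.13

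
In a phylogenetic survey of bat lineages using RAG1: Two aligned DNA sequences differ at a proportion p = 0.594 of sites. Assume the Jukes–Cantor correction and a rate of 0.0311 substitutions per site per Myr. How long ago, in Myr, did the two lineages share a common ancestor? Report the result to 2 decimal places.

d = −(3/4) ln(1 − 4p/3) = −0.75 ln(1 − 0.792) = −0.75 ln(0.208)
  = −0.75 × (-1.570217) = 1.177663 substitutions/site.
Under a molecular clock d = 2μt, so t = d/(2μ) = 1.177663 / (2 × 0.0311) = 18.93 Myr.

18.93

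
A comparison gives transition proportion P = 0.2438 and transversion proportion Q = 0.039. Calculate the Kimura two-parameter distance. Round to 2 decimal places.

Under the Kimura two-parameter model, d = −½ ln(1 − 2P − Q) − ¼ ln(1 − 2Q).
1 − 2P − Q = 0.4734, giving −½ ln(0.4734) = 0.373907.
1 − 2Q = 0.922, giving −¼ ln(0.922) = 0.020303.
d = 0.373907 + 0.020303 = 0.394210.

0.39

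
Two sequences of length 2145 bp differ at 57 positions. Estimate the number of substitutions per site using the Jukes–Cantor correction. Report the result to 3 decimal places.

p = 57/2145 ≈ 0.026573.
d = −(3/4) ln(1 − 4p/3) = −0.75 ln(1 − 0.035431) = −0.75 ln(0.964569)
  = −0.75 × (-0.036074) = 0.027056 substitutions/site.

0.027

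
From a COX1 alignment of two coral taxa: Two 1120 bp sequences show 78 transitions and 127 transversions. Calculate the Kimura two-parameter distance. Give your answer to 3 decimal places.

0.210

P = 78/1120 ≈ 0.069643 and Q = 127/1120 ≈ 0.113393.
Under the Kimura two-parameter model, d = −½ ln(1 − 2P − Q) − ¼ ln(1 − 2Q).
1 − 2P − Q = 0.747321, giving −½ ln(0.747321) = 0.145630.
1 − 2Q = 0.773214, giving −¼ ln(0.773214) = 0.064300.
d = 0.145630 + 0.064300 = 0.209930.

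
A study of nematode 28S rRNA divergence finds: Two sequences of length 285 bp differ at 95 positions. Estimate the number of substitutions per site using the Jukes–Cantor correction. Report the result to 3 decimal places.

p = 95/285 ≈ 0.333333.
d = −(3/4) ln(1 − 4p/3) = −0.75 ln(1 − 0.444444) = −0.75 ln(0.555556)
  = −0.75 × (-0.587786) = 0.440840 substitutions/site.

0.441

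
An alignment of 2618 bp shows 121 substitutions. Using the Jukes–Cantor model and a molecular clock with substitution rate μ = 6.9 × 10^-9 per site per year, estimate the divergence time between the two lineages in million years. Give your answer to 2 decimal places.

3.46

p = 121/2618 ≈ 0.046218.
d = −(3/4) ln(1 − 4p/3) = −0.75 ln(1 − 0.061624) = −0.75 ln(0.938376)
  = −0.75 × (-0.063605) = 0.047704 substitutions/site.
Under a molecular clock d = 2μt, so t = d/(2μ) = 0.047704 / (2 × 6.9 × 10^-9) = 3.46 million years.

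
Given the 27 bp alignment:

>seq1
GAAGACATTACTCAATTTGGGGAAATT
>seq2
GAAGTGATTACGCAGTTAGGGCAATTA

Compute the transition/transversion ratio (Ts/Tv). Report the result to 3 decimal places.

0.143

Transitions are A↔G and C↔T; transversions are all other mismatches.
Transitions: 1. Transversions: 7.
R = 1/7 = 0.142857… ≈ 0.143 (to 3 d.p.).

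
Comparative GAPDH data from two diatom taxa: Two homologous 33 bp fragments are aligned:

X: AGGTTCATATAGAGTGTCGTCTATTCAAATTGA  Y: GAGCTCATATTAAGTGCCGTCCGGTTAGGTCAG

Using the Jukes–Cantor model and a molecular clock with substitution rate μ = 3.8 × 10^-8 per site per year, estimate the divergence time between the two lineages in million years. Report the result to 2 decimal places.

9.19

The sequences differ at 15 of 33 sites, so p = 15/33 ≈ 0.454545.
d = −(3/4) ln(1 − 4p/3) = −0.75 ln(1 − 0.60606) = −0.75 ln(0.39394)
  = −0.75 × (-0.931557) = 0.698668 substitutions/site.
Under a molecular clock d = 2μt, so t = d/(2μ) = 0.698668 / (2 × 3.8 × 10^-8) = 9.19 million years.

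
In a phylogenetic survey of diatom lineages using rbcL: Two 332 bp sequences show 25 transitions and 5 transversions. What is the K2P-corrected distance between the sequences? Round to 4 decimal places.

0.0982

P = 25/332 ≈ 0.075301 and Q = 5/332 ≈ 0.01506.
Under the Kimura two-parameter model, d = −½ ln(1 − 2P − Q) − ¼ ln(1 − 2Q).
1 − 2P − Q = 0.834338, giving −½ ln(0.834338) = 0.090558.
1 − 2Q = 0.96988, giving −¼ ln(0.96988) = 0.007646.
d = 0.090558 + 0.007646 = 0.098204.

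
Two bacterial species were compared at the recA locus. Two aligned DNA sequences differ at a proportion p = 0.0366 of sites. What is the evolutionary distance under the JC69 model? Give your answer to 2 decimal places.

d = −(3/4) ln(1 − 4p/3) = −0.75 ln(1 − 0.0488) = −0.75 ln(0.9512)
  = −0.75 × (-0.050031) = 0.037523 substitutions/site.

0.04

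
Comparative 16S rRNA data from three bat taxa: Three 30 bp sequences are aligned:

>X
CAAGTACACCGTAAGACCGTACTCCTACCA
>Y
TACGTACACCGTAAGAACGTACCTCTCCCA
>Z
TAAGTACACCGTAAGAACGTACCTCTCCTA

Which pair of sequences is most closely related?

X–Y: 6/30 differ, p = 0.200, d = 0.233.
X–Z: 6/30 differ, p = 0.200, d = 0.233.
Y–Z: 2/30 differ, p = 0.067, d = 0.070.
The smallest distance is between Y and Z.

Y and Z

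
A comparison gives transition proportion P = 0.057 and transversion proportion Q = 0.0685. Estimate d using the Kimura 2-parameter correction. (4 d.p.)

Under the Kimura two-parameter model, d = −½ ln(1 − 2P − Q) − ¼ ln(1 − 2Q).
1 − 2P − Q = 0.8175, giving −½ ln(0.8175) = 0.100752.
1 − 2Q = 0.863, giving −¼ ln(0.863) = 0.036835.
d = 0.100752 + 0.036835 = 0.137587.

0.1376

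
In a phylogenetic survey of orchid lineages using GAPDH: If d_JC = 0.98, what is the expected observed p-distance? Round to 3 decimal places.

0.547

p = (3/4)(1 − e^(−4d/3)) = 0.75 × (1 − e^(-1.306667)) = 0.75 × (1 − 0.270721) = 0.546959.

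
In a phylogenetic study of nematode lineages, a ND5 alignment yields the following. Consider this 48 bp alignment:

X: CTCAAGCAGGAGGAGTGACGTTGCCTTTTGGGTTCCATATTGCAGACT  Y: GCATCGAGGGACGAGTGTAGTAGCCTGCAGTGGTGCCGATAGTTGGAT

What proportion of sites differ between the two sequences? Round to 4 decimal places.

0.5000

The sequences differ at 24 of 48 positions.
p = 24/48 = 0.5000.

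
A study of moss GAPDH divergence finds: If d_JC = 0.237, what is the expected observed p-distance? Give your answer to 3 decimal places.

0.203

p = (3/4)(1 − e^(−4d/3)) = 0.75 × (1 − e^(-0.316)) = 0.75 × (1 − 0.729059) = 0.203206.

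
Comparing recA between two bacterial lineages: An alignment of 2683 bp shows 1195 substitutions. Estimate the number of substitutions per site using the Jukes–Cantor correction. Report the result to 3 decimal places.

0.676

p = 1195/2683 ≈ 0.445397.
d = −(3/4) ln(1 − 4p/3) = −0.75 ln(1 − 0.593863) = −0.75 ln(0.406137)
  = −0.75 × (-0.901065) = 0.675799 substitutions/site.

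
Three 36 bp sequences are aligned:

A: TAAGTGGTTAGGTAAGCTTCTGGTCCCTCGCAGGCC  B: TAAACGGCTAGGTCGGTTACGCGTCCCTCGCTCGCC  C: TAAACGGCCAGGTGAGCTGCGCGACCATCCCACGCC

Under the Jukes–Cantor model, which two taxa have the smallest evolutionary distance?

B and C

A–B: 11/36 differ, p = 0.306, d = 0.392.
A–C: 12/36 differ, p = 0.333, d = 0.441.
B–C: 9/36 differ, p = 0.250, d = 0.304.
The smallest distance is between B and C.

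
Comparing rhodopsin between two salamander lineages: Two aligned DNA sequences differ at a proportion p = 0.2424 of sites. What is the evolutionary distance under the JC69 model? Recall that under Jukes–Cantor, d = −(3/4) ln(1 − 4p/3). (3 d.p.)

0.293

d = −(3/4) ln(1 − 4p/3) = −0.75 ln(1 − 0.3232) = −0.75 ln(0.6768)
  = −0.75 × (-0.390379) = 0.292784 substitutions/site.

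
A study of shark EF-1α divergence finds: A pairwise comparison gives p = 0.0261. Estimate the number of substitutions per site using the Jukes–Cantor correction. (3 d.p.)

0.027

d = −(3/4) ln(1 − 4p/3) = −0.75 ln(1 − 0.0348) = −0.75 ln(0.9652)
  = −0.75 × (-0.035420) = 0.026565 substitutions/site.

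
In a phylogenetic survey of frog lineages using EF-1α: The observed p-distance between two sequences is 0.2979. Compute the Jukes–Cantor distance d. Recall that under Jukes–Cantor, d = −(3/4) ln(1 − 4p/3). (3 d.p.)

d = −(3/4) ln(1 − 4p/3) = −0.75 ln(1 − 0.3972) = −0.75 ln(0.6028)
  = −0.75 × (-0.506170) = 0.379628 substitutions/site.

0.380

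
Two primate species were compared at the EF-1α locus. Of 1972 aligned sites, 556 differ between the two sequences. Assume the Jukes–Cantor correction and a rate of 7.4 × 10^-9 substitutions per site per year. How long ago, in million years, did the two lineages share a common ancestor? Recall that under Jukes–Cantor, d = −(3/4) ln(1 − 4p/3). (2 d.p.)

23.89

p = 556/1972 ≈ 0.281947.
d = −(3/4) ln(1 − 4p/3) = −0.75 ln(1 − 0.375929) = −0.75 ln(0.624071)
  = −0.75 × (-0.471491) = 0.353618 substitutions/site.
Under a molecular clock d = 2μt, so t = d/(2μ) = 0.353618 / (2 × 7.4 × 10^-9) = 23.89 million years.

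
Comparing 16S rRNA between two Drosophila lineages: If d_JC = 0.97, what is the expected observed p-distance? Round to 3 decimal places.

p = (3/4)(1 − e^(−4d/3)) = 0.75 × (1 − e^(-1.293333)) = 0.75 × (1 − 0.274355) = 0.544234.

0.544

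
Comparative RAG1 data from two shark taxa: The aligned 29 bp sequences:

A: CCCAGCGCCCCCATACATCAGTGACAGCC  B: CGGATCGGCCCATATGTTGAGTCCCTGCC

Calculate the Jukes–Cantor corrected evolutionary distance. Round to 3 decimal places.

0.774

The sequences differ at 14 of 29 sites, so p = 14/29 ≈ 0.482759.
d = −(3/4) ln(1 − 4p/3) = −0.75 ln(1 − 0.643679) = −0.75 ln(0.356321)
  = −0.75 × (-1.031923) = 0.773942 substitutions/site.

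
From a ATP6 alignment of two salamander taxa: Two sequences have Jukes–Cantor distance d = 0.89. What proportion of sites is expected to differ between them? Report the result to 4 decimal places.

0.5211

p = (3/4)(1 − e^(−4d/3)) = 0.75 × (1 − e^(-1.186667)) = 0.75 × (1 − 0.305237) = 0.521072.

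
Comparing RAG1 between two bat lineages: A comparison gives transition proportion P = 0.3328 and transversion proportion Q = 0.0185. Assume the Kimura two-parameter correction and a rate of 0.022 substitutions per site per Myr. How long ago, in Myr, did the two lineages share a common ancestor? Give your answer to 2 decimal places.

Under the Kimura two-parameter model, d = −½ ln(1 − 2P − Q) − ¼ ln(1 − 2Q).
1 − 2P − Q = 0.3159, giving −½ ln(0.3159) = 0.576165.
1 − 2Q = 0.963, giving −¼ ln(0.963) = 0.009425.
d = 0.576165 + 0.009425 = 0.585590.
Under a molecular clock d = 2μt, so t = d/(2μ) = 0.585590 / (2 × 0.022) = 13.31 Myr.

13.31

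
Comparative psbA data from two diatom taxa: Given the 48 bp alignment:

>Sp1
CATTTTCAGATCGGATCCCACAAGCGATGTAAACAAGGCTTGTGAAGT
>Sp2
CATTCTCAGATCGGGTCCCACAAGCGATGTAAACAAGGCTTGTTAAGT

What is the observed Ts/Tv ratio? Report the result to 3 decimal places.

Transitions are A↔G and C↔T; transversions are all other mismatches.
Transitions: 2. Transversions: 1.
R = 2/1 = 2.000.

2.000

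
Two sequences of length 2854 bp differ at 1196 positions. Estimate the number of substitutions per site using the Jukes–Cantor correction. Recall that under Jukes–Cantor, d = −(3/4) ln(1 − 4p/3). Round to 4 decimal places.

p = 1196/2854 ≈ 0.419061.
d = −(3/4) ln(1 − 4p/3) = −0.75 ln(1 − 0.558748) = −0.75 ln(0.441252)
  = −0.75 × (-0.818139) = 0.613604 substitutions/site.

0.6136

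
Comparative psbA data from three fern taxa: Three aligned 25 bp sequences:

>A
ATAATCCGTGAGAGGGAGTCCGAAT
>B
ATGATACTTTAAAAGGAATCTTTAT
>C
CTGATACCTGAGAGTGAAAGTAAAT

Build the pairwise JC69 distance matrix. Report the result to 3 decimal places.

d(A,B) = 0.572, d(A,C) = 0.572, d(B,C) = 0.572

A–B: 10/25 sites differ → p = 0.4, d = −0.75 ln(1 − 0.533333) = 0.571605 ≈ 0.572.
A–C: 10/25 sites differ → p = 0.4, d = −0.75 ln(1 − 0.533333) = 0.571605 ≈ 0.572.
B–C: 10/25 sites differ → p = 0.4, d = −0.75 ln(1 − 0.533333) = 0.571605 ≈ 0.572.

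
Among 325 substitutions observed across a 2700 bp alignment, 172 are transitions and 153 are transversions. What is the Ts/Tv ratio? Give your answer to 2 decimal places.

R = 172/153 = 1.124183… ≈ 1.12 (to 2 d.p.).

1.12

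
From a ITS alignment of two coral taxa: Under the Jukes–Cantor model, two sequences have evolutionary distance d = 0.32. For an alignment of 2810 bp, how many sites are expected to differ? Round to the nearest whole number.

Invert JC69: p = (3/4)(1 − e^(−4d/3)) = 0.75 × (1 − e^(-0.426667)) = 0.75 × (1 − 0.652681) = 0.260489.
Expected differing sites = pL ≈ 0.260489 × 2810 = 731.97409 ≈ 732.

732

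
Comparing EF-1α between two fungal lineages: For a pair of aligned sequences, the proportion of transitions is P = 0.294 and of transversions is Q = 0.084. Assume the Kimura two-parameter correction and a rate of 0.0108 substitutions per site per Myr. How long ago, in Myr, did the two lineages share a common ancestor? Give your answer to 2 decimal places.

27.93

Under the Kimura two-parameter model, d = −½ ln(1 − 2P − Q) − ¼ ln(1 − 2Q).
1 − 2P − Q = 0.328, giving −½ ln(0.328) = 0.557371.
1 − 2Q = 0.832, giving −¼ ln(0.832) = 0.045981.
d = 0.557371 + 0.045981 = 0.603352.
Under a molecular clock d = 2μt, so t = d/(2μ) = 0.603352 / (2 × 0.0108) = 27.93 Myr.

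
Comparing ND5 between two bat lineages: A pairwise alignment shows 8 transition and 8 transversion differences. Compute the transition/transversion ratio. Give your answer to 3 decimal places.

1.000

R = 8/8 = 1.000.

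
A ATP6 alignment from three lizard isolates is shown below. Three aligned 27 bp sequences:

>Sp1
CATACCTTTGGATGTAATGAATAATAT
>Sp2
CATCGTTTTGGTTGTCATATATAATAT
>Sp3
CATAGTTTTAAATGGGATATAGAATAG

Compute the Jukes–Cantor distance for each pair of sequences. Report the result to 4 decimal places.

Sp1–Sp2: 7/27 sites differ → p ≈ 0.259259, d = −0.75 ln(1 − 0.345679) = 0.318118 ≈ 0.3181.
Sp1–Sp3: 10/27 sites differ → p ≈ 0.37037, d = −0.75 ln(1 − 0.493827) = 0.510658 ≈ 0.5107.
Sp2–Sp3: 8/27 sites differ → p ≈ 0.296296, d = −0.75 ln(1 − 0.395061) = 0.376971 ≈ 0.3770.

d(Sp1,Sp2) = 0.3181, d(Sp1,Sp3) = 0.5107, d(Sp2,Sp3) = 0.3770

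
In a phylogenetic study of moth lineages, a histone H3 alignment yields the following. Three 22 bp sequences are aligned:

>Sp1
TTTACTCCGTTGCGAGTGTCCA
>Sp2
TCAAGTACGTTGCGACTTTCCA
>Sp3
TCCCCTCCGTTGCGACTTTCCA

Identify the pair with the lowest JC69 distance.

Sp2 and Sp3

Sp1–Sp2: 6/22 differ, p = 0.273, d = 0.339.
Sp1–Sp3: 5/22 differ, p = 0.227, d = 0.271.
Sp2–Sp3: 4/22 differ, p = 0.182, d = 0.208.
The smallest distance is between Sp2 and Sp3.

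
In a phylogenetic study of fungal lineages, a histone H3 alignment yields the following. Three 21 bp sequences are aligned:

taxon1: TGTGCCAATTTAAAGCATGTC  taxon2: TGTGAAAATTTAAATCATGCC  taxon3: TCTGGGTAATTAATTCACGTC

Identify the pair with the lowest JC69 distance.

taxon1 and taxon2

taxon1–taxon2: 4/21 differ, p = 0.190, d = 0.220.
taxon1–taxon3: 8/21 differ, p = 0.381, d = 0.532.
taxon2–taxon3: 8/21 differ, p = 0.381, d = 0.532.
The smallest distance is between taxon1 and taxon2.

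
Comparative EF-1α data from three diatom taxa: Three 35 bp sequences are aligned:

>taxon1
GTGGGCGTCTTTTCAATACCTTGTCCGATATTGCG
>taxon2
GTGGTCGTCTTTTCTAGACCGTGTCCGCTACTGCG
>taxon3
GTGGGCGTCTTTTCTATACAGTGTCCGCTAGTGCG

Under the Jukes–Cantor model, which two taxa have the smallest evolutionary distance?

taxon1–taxon2: 6/35 differ, p = 0.171, d = 0.195.
taxon1–taxon3: 5/35 differ, p = 0.143, d = 0.158.
taxon2–taxon3: 4/35 differ, p = 0.114, d = 0.124.
The smallest distance is between taxon2 and taxon3.

taxon2 and taxon3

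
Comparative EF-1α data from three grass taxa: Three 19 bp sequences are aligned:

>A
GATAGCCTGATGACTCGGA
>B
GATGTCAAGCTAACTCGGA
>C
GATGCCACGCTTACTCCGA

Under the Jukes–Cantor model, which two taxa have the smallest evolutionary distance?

B and C

A–B: 6/19 differ, p = 0.316, d = 0.410.
A–C: 7/19 differ, p = 0.368, d = 0.507.
B–C: 4/19 differ, p = 0.211, d = 0.247.
The smallest distance is between B and C.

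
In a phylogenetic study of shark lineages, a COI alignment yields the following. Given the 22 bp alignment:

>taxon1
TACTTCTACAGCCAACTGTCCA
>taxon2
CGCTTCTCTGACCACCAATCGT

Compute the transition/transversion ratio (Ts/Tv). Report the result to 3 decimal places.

Transitions are A↔G and C↔T; transversions are all other mismatches.
Transitions: 6. Transversions: 5.
R = 6/5 = 1.200.

1.200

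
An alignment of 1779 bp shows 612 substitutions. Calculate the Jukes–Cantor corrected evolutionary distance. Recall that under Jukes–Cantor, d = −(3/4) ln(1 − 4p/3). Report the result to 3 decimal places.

0.460

p = 612/1779 ≈ 0.344013.
d = −(3/4) ln(1 − 4p/3) = −0.75 ln(1 − 0.458684) = −0.75 ln(0.541316)
  = −0.75 × (-0.613752) = 0.460314 substitutions/site.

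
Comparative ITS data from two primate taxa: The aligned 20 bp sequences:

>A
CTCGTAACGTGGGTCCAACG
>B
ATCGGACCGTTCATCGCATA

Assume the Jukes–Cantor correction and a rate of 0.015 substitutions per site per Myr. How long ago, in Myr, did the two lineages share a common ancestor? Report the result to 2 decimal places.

27.47

The sequences differ at 10 of 20 sites (1, 5, 7, 11, 12, 13, 16, 17, 19, 20), so p = 10/20 = 0.5.
d = −(3/4) ln(1 − 4p/3) = −0.75 ln(1 − 0.666667) = −0.75 ln(0.333333)
  = −0.75 × (-1.098613) = 0.823960 substitutions/site.
Under a molecular clock d = 2μt, so t = d/(2μ) = 0.823960 / (2 × 0.015) = 27.47 Myr.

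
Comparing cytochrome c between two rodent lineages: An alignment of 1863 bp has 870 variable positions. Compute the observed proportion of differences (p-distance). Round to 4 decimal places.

0.4670

p = 870/1863 = 0.466988… ≈ 0.4670 (to 4 d.p.).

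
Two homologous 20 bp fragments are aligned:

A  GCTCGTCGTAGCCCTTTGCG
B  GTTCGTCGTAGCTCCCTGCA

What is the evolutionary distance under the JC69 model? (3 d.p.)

The sequences differ at 5 of 20 sites (2, 13, 15, 16, 20), so p = 5/20 = 0.25.
d = −(3/4) ln(1 − 4p/3) = −0.75 ln(1 − 0.333333) = −0.75 ln(0.666667)
  = −0.75 × (-0.405465) = 0.304099 substitutions/site.

0.304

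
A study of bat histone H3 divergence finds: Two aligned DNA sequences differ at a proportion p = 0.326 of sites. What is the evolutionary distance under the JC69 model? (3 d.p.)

d = −(3/4) ln(1 − 4p/3) = −0.75 ln(1 − 0.434667) = −0.75 ln(0.565333)
  = −0.75 × (-0.570340) = 0.427755 substitutions/site.

0.428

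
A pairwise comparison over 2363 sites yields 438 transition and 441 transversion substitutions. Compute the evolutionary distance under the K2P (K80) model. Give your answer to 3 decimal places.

0.524

P = 438/2363 ≈ 0.185358 and Q = 441/2363 ≈ 0.186627.
Under the Kimura two-parameter model, d = −½ ln(1 − 2P − Q) − ¼ ln(1 − 2Q).
1 − 2P − Q = 0.442657, giving −½ ln(0.442657) = 0.407480.
1 − 2Q = 0.626746, giving −¼ ln(0.626746) = 0.116803.
d = 0.407480 + 0.116803 = 0.524283.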